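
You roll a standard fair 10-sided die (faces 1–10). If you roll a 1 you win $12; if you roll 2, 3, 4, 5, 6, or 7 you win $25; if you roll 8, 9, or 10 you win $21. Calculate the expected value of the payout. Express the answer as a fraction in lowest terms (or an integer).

45/2 dollars

E[payout] = (1/10)·12 + (3/10)·21 + (3/5)·25 = 45/2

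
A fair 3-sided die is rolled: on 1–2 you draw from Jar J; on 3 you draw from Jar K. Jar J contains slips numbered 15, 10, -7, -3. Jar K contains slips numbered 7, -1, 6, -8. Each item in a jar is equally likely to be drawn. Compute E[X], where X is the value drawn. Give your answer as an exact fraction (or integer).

17/6

E[X | Jar J] = (15 + 10 − 7 − 3)/4 = 15/4
E[X | Jar K] = (7 − 1 + 6 − 8)/4 = 1
E[X] = (2/3)·15/4 + (1/3)·1 = 17/6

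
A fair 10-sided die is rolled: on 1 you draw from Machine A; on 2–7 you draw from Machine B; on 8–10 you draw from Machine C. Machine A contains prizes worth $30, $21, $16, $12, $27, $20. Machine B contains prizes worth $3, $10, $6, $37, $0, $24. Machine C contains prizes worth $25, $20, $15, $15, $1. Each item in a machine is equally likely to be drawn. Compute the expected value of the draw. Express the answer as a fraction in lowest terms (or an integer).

E[X | Machine A] = (30 + 21 + 16 + 12 + 27 + 20)/6 = 21
E[X | Machine B] = (3 + 10 + 6 + 37 + 0 + 24)/6 = 40/3
E[X | Machine C] = (25 + 20 + 15 + 15 + 1)/5 = 76/5
E[X] = (1/10)·21 + (3/5)·40/3 + (3/10)·76/5 = 733/50

733/50 dollars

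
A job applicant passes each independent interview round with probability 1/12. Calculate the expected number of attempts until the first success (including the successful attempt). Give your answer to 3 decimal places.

12.000

For a geometric distribution, E[trials] = 1/p = 1/(1/12) = 12.
≈ 12.000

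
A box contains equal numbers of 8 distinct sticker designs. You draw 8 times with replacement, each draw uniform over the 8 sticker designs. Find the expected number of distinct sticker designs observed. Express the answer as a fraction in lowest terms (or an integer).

11012415/2097152

Let Xⱼ=1 if type j appears at least once. P(Xⱼ=1) = 1 − ((8−1)/8)^8 = 11012415/16777216.
E[#distinct] = 8·11012415/16777216 = 11012415/2097152.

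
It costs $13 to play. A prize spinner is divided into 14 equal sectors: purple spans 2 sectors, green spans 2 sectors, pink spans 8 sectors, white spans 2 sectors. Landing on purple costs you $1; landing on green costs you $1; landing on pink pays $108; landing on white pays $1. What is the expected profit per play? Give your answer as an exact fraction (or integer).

340/7 dollars

E[payout] = (2/14)·(-1) + (2/14)·(-1) + (8/14)·108 + (2/14)·1 = 431/7
Expected profit = 431/7 − 13 = 340/7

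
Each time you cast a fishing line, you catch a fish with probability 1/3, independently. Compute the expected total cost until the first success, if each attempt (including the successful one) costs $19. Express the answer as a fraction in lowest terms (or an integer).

E[#attempts] = 1/p = 3; E[cost] = 19·3 = 57.

$57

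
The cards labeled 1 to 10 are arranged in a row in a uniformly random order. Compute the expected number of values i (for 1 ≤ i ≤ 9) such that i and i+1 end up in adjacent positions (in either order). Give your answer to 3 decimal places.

1.800

For each i ∈ {1,…,9}, let Xᵢ = 1 if i and i+1 are adjacent. P(Xᵢ=1) = 2·(10−1)!/10! = 2/10.
By linearity, E[ΣXᵢ] = (9)·(2/10) = 9/5.
≈ 1.800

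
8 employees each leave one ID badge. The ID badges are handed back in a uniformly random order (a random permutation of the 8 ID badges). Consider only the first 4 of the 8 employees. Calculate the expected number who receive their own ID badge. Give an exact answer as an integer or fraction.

Let Xᵢ = 1 if person i gets their own ID badge. For each i, P(Xᵢ=1) = 1/8.
By linearity of expectation, E[X₁+…+X_4] = 4·(1/8) = 1/2.

1/2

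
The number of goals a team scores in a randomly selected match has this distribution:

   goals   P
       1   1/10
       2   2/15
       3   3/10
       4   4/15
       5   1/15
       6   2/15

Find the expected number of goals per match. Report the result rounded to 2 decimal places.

3.47

E[X] = (1/10)·1 + (2/15)·2 + (3/10)·3 + (4/15)·4 + (1/15)·5 + (2/15)·6
     = 52/15 ≈ 3.47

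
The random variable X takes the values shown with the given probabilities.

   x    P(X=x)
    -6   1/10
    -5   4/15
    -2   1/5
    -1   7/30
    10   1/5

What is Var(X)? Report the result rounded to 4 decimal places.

E[X] = (1/10)·(-6) + (4/15)·(-5) + (1/5)·(-2) + (7/30)·(-1) + (1/5)·10 = -17/30
E[X²] = (1/10)·36 + (4/15)·25 + (1/5)·4 + (7/30)·1 + (1/5)·100 = 313/10
Var(X) = 313/10 − (-17/30)² = 27881/900 ≈ 30.9789

30.9789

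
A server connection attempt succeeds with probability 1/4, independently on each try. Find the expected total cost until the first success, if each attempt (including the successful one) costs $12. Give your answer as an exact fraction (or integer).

E[#attempts] = 1/p = 4; E[cost] = 12·4 = 48.

$48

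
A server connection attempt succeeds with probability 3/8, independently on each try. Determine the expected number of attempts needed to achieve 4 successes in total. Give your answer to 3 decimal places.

10.667

By linearity (sum of 4 independent geometric waits), E[trials] = 4/p = 4/(3/8) = 32/3.
≈ 10.667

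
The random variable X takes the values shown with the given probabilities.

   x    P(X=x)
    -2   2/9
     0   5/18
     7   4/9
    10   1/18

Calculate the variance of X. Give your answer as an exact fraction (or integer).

E[X] = (2/9)·(-2) + (5/18)·0 + (4/9)·7 + (1/18)·10 = 29/9
E[X²] = (2/9)·4 + (5/18)·0 + (4/9)·49 + (1/18)·100 = 254/9
Var(X) = 254/9 − (29/9)² = 1445/81

1445/81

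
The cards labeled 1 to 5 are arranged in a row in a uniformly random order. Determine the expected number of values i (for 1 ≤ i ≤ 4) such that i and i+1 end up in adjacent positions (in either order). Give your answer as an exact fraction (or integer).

8/5

For each i ∈ {1,…,4}, let Xᵢ = 1 if i and i+1 are adjacent. P(Xᵢ=1) = 2·(5−1)!/5! = 2/5.
By linearity, E[ΣXᵢ] = (4)·(2/5) = 8/5.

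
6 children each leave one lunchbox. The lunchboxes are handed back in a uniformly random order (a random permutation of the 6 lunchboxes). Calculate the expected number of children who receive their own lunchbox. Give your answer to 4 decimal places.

Let Xᵢ = 1 if person i gets their own lunchbox. For each i, P(Xᵢ=1) = 1/6.
By linearity of expectation, E[X₁+…+X_6] = 6·(1/6) = 1.
≈ 1.0000

1.0000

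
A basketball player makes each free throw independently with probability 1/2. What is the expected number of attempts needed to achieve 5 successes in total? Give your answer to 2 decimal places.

10.00

By linearity (sum of 5 independent geometric waits), E[trials] = 5/p = 5/(1/2) = 10.
≈ 10.00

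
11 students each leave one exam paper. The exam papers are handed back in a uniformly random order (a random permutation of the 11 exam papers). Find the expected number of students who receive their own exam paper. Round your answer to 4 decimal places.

Let Xᵢ = 1 if person i gets their own exam paper. For each i, P(Xᵢ=1) = 1/11.
By linearity of expectation, E[X₁+…+X_11] = 11·(1/11) = 1.
≈ 1.0000

1.0000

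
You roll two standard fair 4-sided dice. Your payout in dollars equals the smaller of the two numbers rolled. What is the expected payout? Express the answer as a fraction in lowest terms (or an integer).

Distribution of the smaller of the two numbers rolled: 1 w.p. 7/16, 2 w.p. 5/16, 3 w.p. 3/16, 4 w.p. 1/16
E[payout] = (7/16)·1 + (5/16)·2 + (3/16)·3 + (1/16)·4 = 15/8

15/8 dollars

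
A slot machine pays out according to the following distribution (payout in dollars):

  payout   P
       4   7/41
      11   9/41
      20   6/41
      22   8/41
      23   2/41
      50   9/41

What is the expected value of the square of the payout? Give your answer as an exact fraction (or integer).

E[X²] = (7/41)·16 + (9/41)·121 + (6/41)·400 + (8/41)·484 + (2/41)·529 + (9/41)·2500
     = 31031/41

31031/41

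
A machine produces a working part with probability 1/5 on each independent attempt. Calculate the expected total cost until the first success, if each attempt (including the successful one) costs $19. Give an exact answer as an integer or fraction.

E[#attempts] = 1/p = 5; E[cost] = 19·5 = 95.

$95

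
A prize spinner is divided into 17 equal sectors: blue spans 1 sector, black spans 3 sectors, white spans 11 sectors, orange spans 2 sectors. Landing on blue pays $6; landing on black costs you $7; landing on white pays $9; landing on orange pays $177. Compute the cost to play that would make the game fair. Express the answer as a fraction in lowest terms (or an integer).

438/17 dollars

E[payout] = (1/17)·6 + (3/17)·(-7) + (11/17)·9 + (2/17)·177 = 438/17
Fair fee = E[payout] = 438/17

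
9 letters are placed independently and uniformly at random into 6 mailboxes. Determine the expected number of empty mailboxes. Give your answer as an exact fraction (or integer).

1953125/1679616

Let Xⱼ=1 if mailbox j is empty. P(Xⱼ=1) = ((6-1)/6)^9 = 1953125/10077696.
By linearity, E[#empty] = 6·1953125/10077696 = 1953125/1679616.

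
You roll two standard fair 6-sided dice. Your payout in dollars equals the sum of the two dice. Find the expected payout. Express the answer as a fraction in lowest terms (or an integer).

Distribution of the sum of the two dice: 2 w.p. 1/36, 3 w.p. 1/18, 4 w.p. 1/12, 5 w.p. 1/9, 6 w.p. 5/36, 7 w.p. 1/6, …
E[payout] = (1/36)·2 + (1/18)·3 + (1/12)·4 + (1/9)·5 + (5/36)·6 + (1/6)·7 + (5/36)·8 + (1/9)·9 + (1/12)·10 + (1/18)·11 + (1/36)·12 = 7

$7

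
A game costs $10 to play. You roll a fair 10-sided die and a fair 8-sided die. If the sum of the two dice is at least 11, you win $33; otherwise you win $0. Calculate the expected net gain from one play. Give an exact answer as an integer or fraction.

97/20 dollars

E[payout] = (11/20)·0 + (9/20)·33 = 297/20
Expected profit = 297/20 − 10 = 97/20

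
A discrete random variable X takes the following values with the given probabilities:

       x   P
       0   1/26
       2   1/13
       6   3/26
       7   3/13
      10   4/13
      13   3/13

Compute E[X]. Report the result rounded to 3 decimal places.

8.538

E[X] = (1/26)·0 + (1/13)·2 + (3/26)·6 + (3/13)·7 + (4/13)·10 + (3/13)·13
     = 111/13 ≈ 8.538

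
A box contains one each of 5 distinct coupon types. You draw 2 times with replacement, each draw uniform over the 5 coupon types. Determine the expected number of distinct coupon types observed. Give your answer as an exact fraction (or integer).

Let Xⱼ=1 if type j appears at least once. P(Xⱼ=1) = 1 − ((5−1)/5)^2 = 9/25.
E[#distinct] = 5·9/25 = 9/5.

9/5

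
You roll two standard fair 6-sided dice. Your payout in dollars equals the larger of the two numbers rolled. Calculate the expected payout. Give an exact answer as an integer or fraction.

161/36 dollars

Distribution of the larger of the two numbers rolled: 1 w.p. 1/36, 2 w.p. 1/12, 3 w.p. 5/36, 4 w.p. 7/36, 5 w.p. 1/4, 6 w.p. 11/36
E[payout] = (1/36)·1 + (1/12)·2 + (5/36)·3 + (7/36)·4 + (1/4)·5 + (11/36)·6 = 161/36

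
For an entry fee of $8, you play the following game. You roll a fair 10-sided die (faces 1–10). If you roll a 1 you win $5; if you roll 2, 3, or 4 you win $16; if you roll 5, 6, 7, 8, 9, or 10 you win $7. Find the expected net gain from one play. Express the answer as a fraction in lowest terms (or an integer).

3/2 dollars

E[payout] = (1/10)·5 + (3/5)·7 + (3/10)·16 = 19/2
Expected profit = 19/2 − 8 = 3/2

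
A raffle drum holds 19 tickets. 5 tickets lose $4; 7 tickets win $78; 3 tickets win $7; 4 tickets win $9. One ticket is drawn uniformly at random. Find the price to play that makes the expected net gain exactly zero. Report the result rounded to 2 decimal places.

$30.68

E[payout] = (5/19)·(-4) + (7/19)·78 + (3/19)·7 + (4/19)·9 = 583/19
Fair fee = E[payout] = 583/19 ≈ $30.68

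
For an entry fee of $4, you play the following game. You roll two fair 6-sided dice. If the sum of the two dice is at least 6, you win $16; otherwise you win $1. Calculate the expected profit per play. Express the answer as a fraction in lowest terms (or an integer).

E[payout] = (5/18)·1 + (13/18)·16 = 71/6
Expected profit = 71/6 − 4 = 47/6

47/6 dollars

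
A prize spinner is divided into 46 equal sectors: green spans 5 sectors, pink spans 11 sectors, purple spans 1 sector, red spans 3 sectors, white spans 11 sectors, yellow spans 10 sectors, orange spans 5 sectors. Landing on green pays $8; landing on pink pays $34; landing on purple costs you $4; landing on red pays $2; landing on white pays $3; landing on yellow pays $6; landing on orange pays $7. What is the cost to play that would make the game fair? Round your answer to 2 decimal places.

$11.83

E[payout] = (5/46)·8 + (11/46)·34 + (1/46)·(-4) + (3/46)·2 + (11/46)·3 + (10/46)·6 + (5/46)·7 = 272/23
Fair fee = E[payout] = 272/23 ≈ $11.83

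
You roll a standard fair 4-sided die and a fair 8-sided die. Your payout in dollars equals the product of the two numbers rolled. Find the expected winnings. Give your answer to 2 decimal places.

$11.25

Distribution of the product of the two numbers rolled: 1 w.p. 1/32, 2 w.p. 1/16, 3 w.p. 1/16, 4 w.p. 3/32, 5 w.p. 1/32, 6 w.p. 3/32, …
E[payout] = (1/32)·1 + (1/16)·2 + (1/16)·3 + (3/32)·4 + (1/32)·5 + (3/32)·6 + (1/32)·7 + (3/32)·8 + (1/32)·9 + (1/32)·10 + (3/32)·12 + (1/32)·14 + (1/32)·15 + (1/16)·16 + (1/32)·18 + (1/32)·20 + (1/32)·21 + (1/16)·24 + (1/32)·28 + (1/32)·32 = 45/4
≈ $11.25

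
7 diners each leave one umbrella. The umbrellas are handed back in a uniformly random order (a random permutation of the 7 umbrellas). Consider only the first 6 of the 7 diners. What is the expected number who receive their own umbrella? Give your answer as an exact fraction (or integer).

6/7

Let Xᵢ = 1 if person i gets their own umbrella. For each i, P(Xᵢ=1) = 1/7.
By linearity of expectation, E[X₁+…+X_6] = 6·(1/7) = 6/7.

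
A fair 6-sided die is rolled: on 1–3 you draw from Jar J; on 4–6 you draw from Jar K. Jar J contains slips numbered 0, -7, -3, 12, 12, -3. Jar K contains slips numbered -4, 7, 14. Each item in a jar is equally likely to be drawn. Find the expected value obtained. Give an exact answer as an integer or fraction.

E[X | Jar J] = (0 − 7 − 3 + 12 + 12 − 3)/6 = 11/6
E[X | Jar K] = (-4 + 7 + 14)/3 = 17/3
E[X] = (1/2)·11/6 + (1/2)·17/3 = 15/4

15/4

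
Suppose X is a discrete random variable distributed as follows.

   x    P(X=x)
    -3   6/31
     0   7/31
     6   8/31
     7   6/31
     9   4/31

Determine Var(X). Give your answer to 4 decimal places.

E[X] = (6/31)·(-3) + (7/31)·0 + (8/31)·6 + (6/31)·7 + (4/31)·9 = 108/31
E[X²] = (6/31)·9 + (7/31)·0 + (8/31)·36 + (6/31)·49 + (4/31)·81 = 960/31
Var(X) = 960/31 − (108/31)² = 18096/961 ≈ 18.8304

18.8304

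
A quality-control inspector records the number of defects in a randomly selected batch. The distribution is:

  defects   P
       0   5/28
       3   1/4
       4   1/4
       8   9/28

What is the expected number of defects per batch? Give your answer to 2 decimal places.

4.32

E[X] = (5/28)·0 + (1/4)·3 + (1/4)·4 + (9/28)·8
     = 121/28 ≈ 4.32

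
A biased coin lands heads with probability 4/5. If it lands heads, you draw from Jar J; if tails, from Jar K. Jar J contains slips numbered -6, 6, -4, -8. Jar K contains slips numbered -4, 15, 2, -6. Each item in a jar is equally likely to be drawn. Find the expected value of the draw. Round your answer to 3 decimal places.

E[X | Jar J] = (-6 + 6 − 4 − 8)/4 = -3
E[X | Jar K] = (-4 + 15 + 2 − 6)/4 = 7/4
E[X] = (4/5)·(-3) + (1/5)·7/4 = -41/20 ≈ -2.050

-2.050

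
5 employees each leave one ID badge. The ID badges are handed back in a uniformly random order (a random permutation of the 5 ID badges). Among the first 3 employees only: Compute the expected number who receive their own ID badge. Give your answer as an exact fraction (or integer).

Let Xᵢ = 1 if person i gets their own ID badge. For each i, P(Xᵢ=1) = 1/5.
By linearity of expectation, E[X₁+…+X_3] = 3·(1/5) = 3/5.

3/5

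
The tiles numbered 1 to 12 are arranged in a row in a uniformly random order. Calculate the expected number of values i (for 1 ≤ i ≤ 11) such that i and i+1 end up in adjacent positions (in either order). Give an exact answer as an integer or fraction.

11/6

For each i ∈ {1,…,11}, let Xᵢ = 1 if i and i+1 are adjacent. P(Xᵢ=1) = 2·(12−1)!/12! = 2/12.
By linearity, E[ΣXᵢ] = (11)·(2/12) = 11/6.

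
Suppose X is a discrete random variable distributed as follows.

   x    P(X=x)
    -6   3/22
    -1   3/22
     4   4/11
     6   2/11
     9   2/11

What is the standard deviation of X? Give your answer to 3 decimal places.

E[X] = 71/22, E[X²] = 707/22
Var(X) = E[X²] − (E[X])² = 707/22 − 5041/484 = 10513/484
SD(X) = √(10513/484) ≈ 4.661

4.661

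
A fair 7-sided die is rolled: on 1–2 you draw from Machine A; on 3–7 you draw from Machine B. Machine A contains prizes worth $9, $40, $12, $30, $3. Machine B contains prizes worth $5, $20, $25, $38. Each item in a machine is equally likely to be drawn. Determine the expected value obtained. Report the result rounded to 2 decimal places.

$21.09

E[X | Machine A] = (9 + 40 + 12 + 30 + 3)/5 = 94/5
E[X | Machine B] = (5 + 20 + 25 + 38)/4 = 22
E[X] = (2/7)·94/5 + (5/7)·22 = 738/35 ≈ 21.09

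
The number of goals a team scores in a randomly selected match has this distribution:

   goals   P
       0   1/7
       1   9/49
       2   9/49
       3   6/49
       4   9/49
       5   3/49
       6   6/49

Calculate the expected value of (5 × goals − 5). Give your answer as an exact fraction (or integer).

415/49

E[5x-5] = (1/7)·(-5) + (9/49)·0 + (9/49)·5 + (6/49)·10 + (9/49)·15 + (3/49)·20 + (6/49)·25
     = 415/49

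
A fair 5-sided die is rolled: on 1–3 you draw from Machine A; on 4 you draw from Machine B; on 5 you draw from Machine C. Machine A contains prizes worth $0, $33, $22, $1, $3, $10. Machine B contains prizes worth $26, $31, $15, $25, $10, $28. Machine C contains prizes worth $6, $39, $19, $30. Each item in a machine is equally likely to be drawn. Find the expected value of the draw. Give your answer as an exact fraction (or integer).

E[X | Machine A] = (0 + 33 + 22 + 1 + 3 + 10)/6 = 23/2
E[X | Machine B] = (26 + 31 + 15 + 25 + 10 + 28)/6 = 45/2
E[X | Machine C] = (6 + 39 + 19 + 30)/4 = 47/2
E[X] = (3/5)·23/2 + (1/5)·45/2 + (1/5)·47/2 = 161/10

161/10 dollars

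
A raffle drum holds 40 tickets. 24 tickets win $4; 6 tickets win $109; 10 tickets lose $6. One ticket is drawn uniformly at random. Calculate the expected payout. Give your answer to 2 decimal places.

$17.25

E[payout] = (24/40)·4 + (6/40)·109 + (10/40)·(-6) = 69/4
≈ $17.25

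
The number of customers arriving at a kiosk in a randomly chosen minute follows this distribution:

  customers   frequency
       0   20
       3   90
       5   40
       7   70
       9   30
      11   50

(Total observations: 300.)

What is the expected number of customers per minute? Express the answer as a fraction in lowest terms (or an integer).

Total = 300, so P(customers=0) = 20/300, etc.
E[X] = (1/15)·0 + (3/10)·3 + (2/15)·5 + (7/30)·7 + (1/10)·9 + (1/6)·11
     = 89/15

89/15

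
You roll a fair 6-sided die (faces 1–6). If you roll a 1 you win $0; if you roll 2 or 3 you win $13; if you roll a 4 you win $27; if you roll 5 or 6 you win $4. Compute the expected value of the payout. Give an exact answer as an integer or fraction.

E[payout] = (1/6)·0 + (1/3)·4 + (1/3)·13 + (1/6)·27 = 61/6

61/6 dollars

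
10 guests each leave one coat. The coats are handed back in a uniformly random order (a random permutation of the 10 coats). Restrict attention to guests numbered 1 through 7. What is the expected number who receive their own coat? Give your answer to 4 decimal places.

0.7000

Let Xᵢ = 1 if person i gets their own coat. For each i, P(Xᵢ=1) = 1/10.
By linearity of expectation, E[X₁+…+X_7] = 7·(1/10) = 7/10.
≈ 0.7000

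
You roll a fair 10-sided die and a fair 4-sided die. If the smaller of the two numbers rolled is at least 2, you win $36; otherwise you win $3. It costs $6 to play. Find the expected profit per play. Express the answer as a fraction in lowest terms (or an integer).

E[payout] = (13/40)·3 + (27/40)·36 = 1011/40
Expected profit = 1011/40 − 6 = 771/40

771/40 dollars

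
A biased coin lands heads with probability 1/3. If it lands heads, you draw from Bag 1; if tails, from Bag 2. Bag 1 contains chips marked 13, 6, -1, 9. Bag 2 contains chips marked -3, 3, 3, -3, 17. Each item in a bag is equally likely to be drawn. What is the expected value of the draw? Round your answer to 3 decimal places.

E[X | Bag 1] = (13 + 6 − 1 + 9)/4 = 27/4
E[X | Bag 2] = (-3 + 3 + 3 − 3 + 17)/5 = 17/5
E[X] = (1/3)·27/4 + (2/3)·17/5 = 271/60 ≈ 4.517

4.517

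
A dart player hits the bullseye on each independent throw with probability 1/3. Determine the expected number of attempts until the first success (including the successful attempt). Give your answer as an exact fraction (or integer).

For a geometric distribution, E[trials] = 1/p = 1/(1/3) = 3.

3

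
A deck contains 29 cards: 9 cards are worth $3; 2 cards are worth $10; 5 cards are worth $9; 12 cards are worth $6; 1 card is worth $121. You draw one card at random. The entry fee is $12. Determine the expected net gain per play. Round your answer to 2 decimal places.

E[payout] = (9/29)·3 + (2/29)·10 + (5/29)·9 + (12/29)·6 + (1/29)·121 = 285/29
Expected profit = 285/29 − 12 = -63/29 ≈ -$2.17

-$2.17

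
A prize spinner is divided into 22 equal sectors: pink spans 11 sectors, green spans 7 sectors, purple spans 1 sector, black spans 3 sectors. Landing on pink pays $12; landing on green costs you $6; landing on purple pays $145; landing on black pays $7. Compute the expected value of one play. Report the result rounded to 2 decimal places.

$11.64

E[payout] = (11/22)·12 + (7/22)·(-6) + (1/22)·145 + (3/22)·7 = 128/11
≈ $11.64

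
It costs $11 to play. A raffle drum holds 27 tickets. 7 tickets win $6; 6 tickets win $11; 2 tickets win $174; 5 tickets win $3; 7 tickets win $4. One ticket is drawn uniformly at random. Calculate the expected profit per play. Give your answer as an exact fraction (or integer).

E[payout] = (7/27)·6 + (6/27)·11 + (2/27)·174 + (5/27)·3 + (7/27)·4 = 499/27
Expected profit = 499/27 − 11 = 202/27

202/27 dollars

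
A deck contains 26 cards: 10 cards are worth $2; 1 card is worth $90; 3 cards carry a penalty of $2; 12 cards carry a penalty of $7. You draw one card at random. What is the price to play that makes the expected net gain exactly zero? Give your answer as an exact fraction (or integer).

10/13 dollars

E[payout] = (10/26)·2 + (1/26)·90 + (3/26)·(-2) + (12/26)·(-7) = 10/13
Fair fee = E[payout] = 10/13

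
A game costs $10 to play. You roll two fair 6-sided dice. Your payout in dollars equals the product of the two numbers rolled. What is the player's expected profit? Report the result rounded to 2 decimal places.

Distribution of the product of the two numbers rolled: 1 w.p. 1/36, 2 w.p. 1/18, 3 w.p. 1/18, 4 w.p. 1/12, 5 w.p. 1/18, 6 w.p. 1/9, …
E[payout] = (1/36)·1 + (1/18)·2 + (1/18)·3 + (1/12)·4 + (1/18)·5 + (1/9)·6 + (1/18)·8 + (1/36)·9 + (1/18)·10 + (1/9)·12 + (1/18)·15 + (1/36)·16 + (1/18)·18 + (1/18)·20 + (1/18)·24 + (1/36)·25 + (1/18)·30 + (1/36)·36 = 49/4
Expected profit = 49/4 − 10 = 9/4 ≈ $2.25

$2.25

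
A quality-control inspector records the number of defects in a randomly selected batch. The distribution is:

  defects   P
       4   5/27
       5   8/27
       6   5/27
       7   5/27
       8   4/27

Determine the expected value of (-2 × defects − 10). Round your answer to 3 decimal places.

E[-2x-10] = (5/27)·(-18) + (8/27)·(-20) + (5/27)·(-22) + (5/27)·(-24) + (4/27)·(-26)
     = -584/27 ≈ -21.630

-21.630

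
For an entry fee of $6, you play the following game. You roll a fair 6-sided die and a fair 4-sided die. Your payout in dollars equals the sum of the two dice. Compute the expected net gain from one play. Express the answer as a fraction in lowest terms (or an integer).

$0

Distribution of the sum of the two dice: 2 w.p. 1/24, 3 w.p. 1/12, 4 w.p. 1/8, 5 w.p. 1/6, 6 w.p. 1/6, 7 w.p. 1/6, …
E[payout] = (1/24)·2 + (1/12)·3 + (1/8)·4 + (1/6)·5 + (1/6)·6 + (1/6)·7 + (1/8)·8 + (1/12)·9 + (1/24)·10 = 6
Expected profit = 6 − 6 = 0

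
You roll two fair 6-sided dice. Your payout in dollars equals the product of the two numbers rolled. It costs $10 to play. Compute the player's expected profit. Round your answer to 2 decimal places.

$2.25

Distribution of the product of the two numbers rolled: 1 w.p. 1/36, 2 w.p. 1/18, 3 w.p. 1/18, 4 w.p. 1/12, 5 w.p. 1/18, 6 w.p. 1/9, …
E[payout] = (1/36)·1 + (1/18)·2 + (1/18)·3 + (1/12)·4 + (1/18)·5 + (1/9)·6 + (1/18)·8 + (1/36)·9 + (1/18)·10 + (1/9)·12 + (1/18)·15 + (1/36)·16 + (1/18)·18 + (1/18)·20 + (1/18)·24 + (1/36)·25 + (1/18)·30 + (1/36)·36 = 49/4
Expected profit = 49/4 − 10 = 9/4 ≈ $2.25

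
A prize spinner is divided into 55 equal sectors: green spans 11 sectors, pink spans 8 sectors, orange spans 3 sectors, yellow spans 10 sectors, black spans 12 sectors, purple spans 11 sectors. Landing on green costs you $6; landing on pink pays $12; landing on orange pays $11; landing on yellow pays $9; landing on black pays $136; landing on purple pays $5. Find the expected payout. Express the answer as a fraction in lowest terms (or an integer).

368/11 dollars

E[payout] = (11/55)·(-6) + (8/55)·12 + (3/55)·11 + (10/55)·9 + (12/55)·136 + (11/55)·5 = 368/11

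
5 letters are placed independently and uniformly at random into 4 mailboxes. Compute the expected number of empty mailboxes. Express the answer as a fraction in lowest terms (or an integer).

243/256

Let Xⱼ=1 if mailbox j is empty. P(Xⱼ=1) = ((4-1)/4)^5 = 243/1024.
By linearity, E[#empty] = 4·243/1024 = 243/256.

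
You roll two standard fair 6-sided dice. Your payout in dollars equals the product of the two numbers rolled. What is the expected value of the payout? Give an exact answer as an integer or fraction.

49/4 dollars

Distribution of the product of the two numbers rolled: 1 w.p. 1/36, 2 w.p. 1/18, 3 w.p. 1/18, 4 w.p. 1/12, 5 w.p. 1/18, 6 w.p. 1/9, …
E[payout] = (1/36)·1 + (1/18)·2 + (1/18)·3 + (1/12)·4 + (1/18)·5 + (1/9)·6 + (1/18)·8 + (1/36)·9 + (1/18)·10 + (1/9)·12 + (1/18)·15 + (1/36)·16 + (1/18)·18 + (1/18)·20 + (1/18)·24 + (1/36)·25 + (1/18)·30 + (1/36)·36 = 49/4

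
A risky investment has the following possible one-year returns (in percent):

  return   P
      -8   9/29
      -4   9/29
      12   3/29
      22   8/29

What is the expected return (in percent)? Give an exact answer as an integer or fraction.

E[X] = (9/29)·(-8) + (9/29)·(-4) + (3/29)·12 + (8/29)·22
     = 104/29

104/29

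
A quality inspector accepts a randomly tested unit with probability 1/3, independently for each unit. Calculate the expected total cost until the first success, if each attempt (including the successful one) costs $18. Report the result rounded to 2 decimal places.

E[#attempts] = 1/p = 3; E[cost] = 18·3 = 54.
≈ 54.00

$54.00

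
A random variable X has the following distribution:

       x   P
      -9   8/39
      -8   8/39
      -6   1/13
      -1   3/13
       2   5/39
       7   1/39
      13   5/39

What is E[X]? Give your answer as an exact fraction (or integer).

E[X] = (8/39)·(-9) + (8/39)·(-8) + (1/13)·(-6) + (3/13)·(-1) + (5/39)·2 + (1/39)·7 + (5/39)·13
     = -27/13

-27/13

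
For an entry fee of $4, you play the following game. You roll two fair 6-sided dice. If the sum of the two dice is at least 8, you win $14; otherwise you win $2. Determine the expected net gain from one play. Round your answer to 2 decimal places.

E[payout] = (7/12)·2 + (5/12)·14 = 7
Expected profit = 7 − 4 = 3 ≈ $3.00

$3.00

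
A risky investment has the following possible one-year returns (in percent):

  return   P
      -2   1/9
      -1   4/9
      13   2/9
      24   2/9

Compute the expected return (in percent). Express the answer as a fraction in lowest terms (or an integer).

E[X] = (1/9)·(-2) + (4/9)·(-1) + (2/9)·13 + (2/9)·24
     = 68/9

68/9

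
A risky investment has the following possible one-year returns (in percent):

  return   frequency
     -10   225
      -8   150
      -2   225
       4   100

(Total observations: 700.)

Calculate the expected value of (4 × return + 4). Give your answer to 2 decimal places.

Total = 700, so P(return=-10) = 225/700, etc.
E[4x+4] = (9/28)·(-36) + (3/14)·(-28) + (9/28)·(-4) + (1/7)·20
     = -16 ≈ -16.00

-16.00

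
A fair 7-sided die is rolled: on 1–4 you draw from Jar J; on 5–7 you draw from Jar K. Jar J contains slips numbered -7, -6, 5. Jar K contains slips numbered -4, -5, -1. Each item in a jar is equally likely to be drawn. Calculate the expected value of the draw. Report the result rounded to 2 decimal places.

E[X | Jar J] = (-7 − 6 + 5)/3 = -8/3
E[X | Jar K] = (-4 − 5 − 1)/3 = -10/3
E[X] = (4/7)·(-8/3) + (3/7)·(-10/3) = -62/21 ≈ -2.95

-2.95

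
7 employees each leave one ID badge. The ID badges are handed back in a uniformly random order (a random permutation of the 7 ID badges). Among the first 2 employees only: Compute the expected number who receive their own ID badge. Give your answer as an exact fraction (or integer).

Let Xᵢ = 1 if person i gets their own ID badge. For each i, P(Xᵢ=1) = 1/7.
By linearity of expectation, E[X₁+…+X_2] = 2·(1/7) = 2/7.

2/7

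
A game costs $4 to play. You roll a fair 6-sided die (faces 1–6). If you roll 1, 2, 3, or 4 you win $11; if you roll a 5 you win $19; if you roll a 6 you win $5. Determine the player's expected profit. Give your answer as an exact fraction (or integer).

22/3 dollars

E[payout] = (1/6)·5 + (2/3)·11 + (1/6)·19 = 34/3
Expected profit = 34/3 − 4 = 22/3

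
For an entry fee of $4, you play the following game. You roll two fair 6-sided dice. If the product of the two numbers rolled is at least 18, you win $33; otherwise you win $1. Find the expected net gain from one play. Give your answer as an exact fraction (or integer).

E[payout] = (13/18)·1 + (5/18)·33 = 89/9
Expected profit = 89/9 − 4 = 53/9

53/9 dollars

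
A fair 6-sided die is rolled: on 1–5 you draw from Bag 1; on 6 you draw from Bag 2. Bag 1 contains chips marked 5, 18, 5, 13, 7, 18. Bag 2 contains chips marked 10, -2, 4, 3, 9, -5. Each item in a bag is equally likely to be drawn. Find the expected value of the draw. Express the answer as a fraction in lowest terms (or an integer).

E[X | Bag 1] = (5 + 18 + 5 + 13 + 7 + 18)/6 = 11
E[X | Bag 2] = (10 − 2 + 4 + 3 + 9 − 5)/6 = 19/6
E[X] = (5/6)·11 + (1/6)·19/6 = 349/36

349/36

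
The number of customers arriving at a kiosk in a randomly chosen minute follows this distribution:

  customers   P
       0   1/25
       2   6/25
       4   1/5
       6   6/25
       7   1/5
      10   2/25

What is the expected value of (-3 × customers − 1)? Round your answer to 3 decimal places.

-15.760

E[-3x-1] = (1/25)·(-1) + (6/25)·(-7) + (1/5)·(-13) + (6/25)·(-19) + (1/5)·(-22) + (2/25)·(-31)
     = -394/25 ≈ -15.760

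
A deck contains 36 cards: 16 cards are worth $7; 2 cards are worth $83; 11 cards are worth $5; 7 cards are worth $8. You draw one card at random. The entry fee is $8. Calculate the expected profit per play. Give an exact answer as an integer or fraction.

101/36 dollars

E[payout] = (16/36)·7 + (2/36)·83 + (11/36)·5 + (7/36)·8 = 389/36
Expected profit = 389/36 − 8 = 101/36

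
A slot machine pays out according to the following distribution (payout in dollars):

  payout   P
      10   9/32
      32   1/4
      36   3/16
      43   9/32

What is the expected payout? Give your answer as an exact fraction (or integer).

949/32 dollars

E[X] = (9/32)·10 + (1/4)·32 + (3/16)·36 + (9/32)·43
     = 949/32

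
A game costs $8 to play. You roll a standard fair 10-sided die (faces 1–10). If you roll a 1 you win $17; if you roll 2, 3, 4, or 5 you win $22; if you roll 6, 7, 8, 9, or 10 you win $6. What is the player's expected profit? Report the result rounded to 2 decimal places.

E[payout] = (1/2)·6 + (1/10)·17 + (2/5)·22 = 27/2
Expected profit = 27/2 − 8 = 11/2 ≈ $5.50

$5.50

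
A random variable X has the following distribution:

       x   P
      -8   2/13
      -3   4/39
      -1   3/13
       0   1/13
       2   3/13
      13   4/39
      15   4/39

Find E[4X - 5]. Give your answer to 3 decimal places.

E[4x-5] = (2/13)·(-37) + (4/39)·(-17) + (3/13)·(-9) + (1/13)·(-5) + (3/13)·3 + (4/39)·47 + (4/39)·55
     = 49/39 ≈ 1.256

1.256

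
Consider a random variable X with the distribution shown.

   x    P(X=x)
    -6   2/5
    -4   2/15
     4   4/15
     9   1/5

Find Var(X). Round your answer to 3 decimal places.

36.996

E[X] = (2/5)·(-6) + (2/15)·(-4) + (4/15)·4 + (1/5)·9 = -1/15
E[X²] = (2/5)·36 + (2/15)·16 + (4/15)·16 + (1/5)·81 = 37
Var(X) = 37 − (-1/15)² = 8324/225 ≈ 36.996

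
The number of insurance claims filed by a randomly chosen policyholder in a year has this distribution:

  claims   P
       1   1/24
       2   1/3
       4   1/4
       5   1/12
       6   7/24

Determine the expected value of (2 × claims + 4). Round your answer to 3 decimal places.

11.750

E[2x+4] = (1/24)·6 + (1/3)·8 + (1/4)·12 + (1/12)·14 + (7/24)·16
     = 47/4 ≈ 11.750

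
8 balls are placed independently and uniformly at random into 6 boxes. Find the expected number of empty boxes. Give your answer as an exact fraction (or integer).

390625/279936

Let Xⱼ=1 if box j is empty. P(Xⱼ=1) = ((6-1)/6)^8 = 390625/1679616.
By linearity, E[#empty] = 6·390625/1679616 = 390625/279936.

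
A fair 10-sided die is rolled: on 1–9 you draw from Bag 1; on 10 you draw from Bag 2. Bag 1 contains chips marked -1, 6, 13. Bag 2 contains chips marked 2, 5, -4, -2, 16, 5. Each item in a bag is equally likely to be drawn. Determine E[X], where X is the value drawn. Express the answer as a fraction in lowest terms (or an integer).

E[X | Bag 1] = (-1 + 6 + 13)/3 = 6
E[X | Bag 2] = (2 + 5 − 4 − 2 + 16 + 5)/6 = 11/3
E[X] = (9/10)·6 + (1/10)·11/3 = 173/30

173/30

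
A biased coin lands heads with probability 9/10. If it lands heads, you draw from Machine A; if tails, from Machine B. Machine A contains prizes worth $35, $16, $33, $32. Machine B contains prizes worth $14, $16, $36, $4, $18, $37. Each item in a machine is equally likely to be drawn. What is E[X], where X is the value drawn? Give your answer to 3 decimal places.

$28.183

E[X | Machine A] = (35 + 16 + 33 + 32)/4 = 29
E[X | Machine B] = (14 + 16 + 36 + 4 + 18 + 37)/6 = 125/6
E[X] = (9/10)·29 + (1/10)·125/6 = 1691/60 ≈ 28.183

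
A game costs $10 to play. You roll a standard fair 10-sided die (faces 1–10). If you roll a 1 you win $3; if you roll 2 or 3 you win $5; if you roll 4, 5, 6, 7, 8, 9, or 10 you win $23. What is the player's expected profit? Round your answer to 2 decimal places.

E[payout] = (1/10)·3 + (1/5)·5 + (7/10)·23 = 87/5
Expected profit = 87/5 − 10 = 37/5 ≈ $7.40

$7.40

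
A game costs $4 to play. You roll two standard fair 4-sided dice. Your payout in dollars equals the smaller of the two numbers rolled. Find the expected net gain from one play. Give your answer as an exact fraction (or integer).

-17/8 dollars

Distribution of the smaller of the two numbers rolled: 1 w.p. 7/16, 2 w.p. 5/16, 3 w.p. 3/16, 4 w.p. 1/16
E[payout] = (7/16)·1 + (5/16)·2 + (3/16)·3 + (1/16)·4 = 15/8
Expected profit = 15/8 − 4 = -17/8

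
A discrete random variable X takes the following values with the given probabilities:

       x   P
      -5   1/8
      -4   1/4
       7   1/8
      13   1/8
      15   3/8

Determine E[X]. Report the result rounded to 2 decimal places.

6.50

E[X] = (1/8)·(-5) + (1/4)·(-4) + (1/8)·7 + (1/8)·13 + (3/8)·15
     = 13/2 ≈ 6.50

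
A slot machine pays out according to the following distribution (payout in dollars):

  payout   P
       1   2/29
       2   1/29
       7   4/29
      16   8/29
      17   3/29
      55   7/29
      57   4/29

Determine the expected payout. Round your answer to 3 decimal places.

$28.414

E[X] = (2/29)·1 + (1/29)·2 + (4/29)·7 + (8/29)·16 + (3/29)·17 + (7/29)·55 + (4/29)·57
     = 824/29 ≈ 28.414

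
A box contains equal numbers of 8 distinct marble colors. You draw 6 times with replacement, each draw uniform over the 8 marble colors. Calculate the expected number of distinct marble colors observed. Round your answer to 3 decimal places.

4.410

Let Xⱼ=1 if type j appears at least once. P(Xⱼ=1) = 1 − ((8−1)/8)^6 = 144495/262144.
E[#distinct] = 8·144495/262144 = 144495/32768.
≈ 4.410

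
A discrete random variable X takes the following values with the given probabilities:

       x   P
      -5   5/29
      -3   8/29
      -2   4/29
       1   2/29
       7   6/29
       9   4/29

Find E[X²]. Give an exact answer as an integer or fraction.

E[X²] = (5/29)·25 + (8/29)·9 + (4/29)·4 + (2/29)·1 + (6/29)·49 + (4/29)·81
     = 833/29

833/29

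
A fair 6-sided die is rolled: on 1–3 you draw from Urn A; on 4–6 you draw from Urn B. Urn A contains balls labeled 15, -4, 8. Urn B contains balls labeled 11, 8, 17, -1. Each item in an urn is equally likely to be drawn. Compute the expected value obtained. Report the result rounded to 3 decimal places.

7.542

E[X | Urn A] = (15 − 4 + 8)/3 = 19/3
E[X | Urn B] = (11 + 8 + 17 − 1)/4 = 35/4
E[X] = (1/2)·19/3 + (1/2)·35/4 = 181/24 ≈ 7.542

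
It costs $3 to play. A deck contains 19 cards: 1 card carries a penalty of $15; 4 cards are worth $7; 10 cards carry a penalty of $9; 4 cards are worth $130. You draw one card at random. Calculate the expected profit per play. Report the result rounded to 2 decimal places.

$20.32

E[payout] = (1/19)·(-15) + (4/19)·7 + (10/19)·(-9) + (4/19)·130 = 443/19
Expected profit = 443/19 − 3 = 386/19 ≈ $20.32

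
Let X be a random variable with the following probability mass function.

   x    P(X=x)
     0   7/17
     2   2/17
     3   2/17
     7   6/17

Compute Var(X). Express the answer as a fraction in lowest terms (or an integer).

2736/289

E[X] = (7/17)·0 + (2/17)·2 + (2/17)·3 + (6/17)·7 = 52/17
E[X²] = (7/17)·0 + (2/17)·4 + (2/17)·9 + (6/17)·49 = 320/17
Var(X) = 320/17 − (52/17)² = 2736/289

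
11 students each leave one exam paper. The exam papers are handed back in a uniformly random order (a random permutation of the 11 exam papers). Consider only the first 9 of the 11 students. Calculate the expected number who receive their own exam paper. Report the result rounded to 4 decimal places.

0.8182

Let Xᵢ = 1 if person i gets their own exam paper. For each i, P(Xᵢ=1) = 1/11.
By linearity of expectation, E[X₁+…+X_9] = 9·(1/11) = 9/11.
≈ 0.8182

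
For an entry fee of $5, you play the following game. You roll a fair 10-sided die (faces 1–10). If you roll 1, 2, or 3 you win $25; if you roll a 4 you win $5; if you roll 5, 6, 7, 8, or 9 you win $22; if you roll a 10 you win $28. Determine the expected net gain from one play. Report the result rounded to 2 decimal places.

E[payout] = (1/10)·5 + (1/2)·22 + (3/10)·25 + (1/10)·28 = 109/5
Expected profit = 109/5 − 5 = 84/5 ≈ $16.80

$16.80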